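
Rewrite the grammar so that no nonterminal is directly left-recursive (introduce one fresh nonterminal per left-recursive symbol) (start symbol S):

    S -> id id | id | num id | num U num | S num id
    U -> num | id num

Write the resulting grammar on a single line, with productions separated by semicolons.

S -> id id S' | id S' | num id S' | num U num S'; U -> num | id num; S' -> num id S' | ε

Directly left-recursive nonterminal: S.
For S: α = {num id}, β = {id id, id, num id, num U num}. Rewrite as S → β S' and S' → α S' | ε.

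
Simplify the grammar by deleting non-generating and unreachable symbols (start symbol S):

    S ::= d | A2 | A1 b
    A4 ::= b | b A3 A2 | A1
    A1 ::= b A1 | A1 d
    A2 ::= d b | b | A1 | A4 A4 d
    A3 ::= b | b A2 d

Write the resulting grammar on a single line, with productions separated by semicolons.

S ::= d | A2; A4 ::= b | b A3 A2; A2 ::= d b | b | A4 A4 d; A3 ::= b | b A2 d

Generating nonterminals: {A2, A3, A4, S}.
Reachable from S after that: {A2, A3, A4, S}.
Removed useless symbols: {A1} and every production mentioning them.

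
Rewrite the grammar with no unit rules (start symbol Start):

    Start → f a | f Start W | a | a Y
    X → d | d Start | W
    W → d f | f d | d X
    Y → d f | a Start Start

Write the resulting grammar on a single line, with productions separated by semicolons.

Start → f a | f Start W | a | a Y; X → d | d Start | d f | f d | d X; W → d f | f d | d X; Y → d f | a Start Start

Unit pairs: X ⇒* {W}.
Replace each nonterminal's rules with the union of the non-unit rules of every nonterminal it unit-derives.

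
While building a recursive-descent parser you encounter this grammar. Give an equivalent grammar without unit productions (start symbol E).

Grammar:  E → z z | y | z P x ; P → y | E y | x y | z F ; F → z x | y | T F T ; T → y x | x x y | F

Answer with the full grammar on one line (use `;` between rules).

E → z z | y | z P x; P → y | E y | x y | z F; F → z x | y | T F T; T → z x | y | T F T | y x | x x y

Unit pairs: T ⇒* {F}.
Replace each nonterminal's rules with the union of the non-unit rules of every nonterminal it unit-derives.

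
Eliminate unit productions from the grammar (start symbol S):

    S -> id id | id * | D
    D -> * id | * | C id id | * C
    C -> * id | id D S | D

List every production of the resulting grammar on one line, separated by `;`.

Unit pairs: C ⇒* {D}; S ⇒* {D}.
For each unit pair (A, B), copy every non-unit production of B to A, then drop all unit productions.

S -> * id | * | C id id | * C | id id | id *; D -> * id | * | C id id | * C; C -> * id | id D S | * | C id id | * C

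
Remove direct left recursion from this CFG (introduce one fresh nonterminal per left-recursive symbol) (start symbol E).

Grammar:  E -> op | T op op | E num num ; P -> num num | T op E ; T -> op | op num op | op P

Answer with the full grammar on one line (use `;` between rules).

Directly left-recursive nonterminal: E.
For E: α = {num num}, β = {op, T op op}. Rewrite as E → β E' and E' → α E' | ε.

E -> op E' | T op op E'; P -> num num | T op E; T -> op | op num op | op P; E' -> num num E' | ε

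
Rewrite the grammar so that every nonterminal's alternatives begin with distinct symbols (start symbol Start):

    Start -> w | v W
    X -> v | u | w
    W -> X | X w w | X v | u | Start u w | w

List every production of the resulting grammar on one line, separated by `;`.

Start -> w | v W; X -> v | u | w; W -> u | Start u w | w | X W1; W1 -> ε | w w | v

W has alternatives sharing prefix 'X': factor to W → X W1 with W1 → ε | w w | v.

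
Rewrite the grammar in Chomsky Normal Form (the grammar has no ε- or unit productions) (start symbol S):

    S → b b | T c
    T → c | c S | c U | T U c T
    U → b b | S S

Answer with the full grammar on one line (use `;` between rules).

Introduce a nonterminal for each terminal appearing in a rule of length ≥ 2: X1 → b, X2 → c.
Binarize each right-hand side of length ≥ 3 by chaining fresh nonterminals (Y1, Y2, …): affected rules were T → T U X2 T.

S → X1 X1 | T X2; T → c | X2 S | X2 U | T Y1; U → X1 X1 | S S; X1 → b; X2 → c; Y1 → U Y2; Y2 → X2 T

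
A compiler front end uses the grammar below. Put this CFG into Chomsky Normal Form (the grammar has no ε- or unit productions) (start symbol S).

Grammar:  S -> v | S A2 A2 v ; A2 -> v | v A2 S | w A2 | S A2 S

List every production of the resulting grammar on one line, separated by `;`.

Introduce a nonterminal for each terminal appearing in a rule of length ≥ 2: X1 → v, X2 → w.
Binarize each right-hand side of length ≥ 3 by chaining fresh nonterminals (Y1, Y2, …): affected rules were S → S A2 A2 X1; A2 → X1 A2 S; A2 → S A2 S.

S -> v | S Y1; A2 -> v | X1 Y3 | X2 A2 | S Y4; X1 -> v; X2 -> w; Y1 -> A2 Y2; Y2 -> A2 X1; Y3 -> A2 S; Y4 -> A2 S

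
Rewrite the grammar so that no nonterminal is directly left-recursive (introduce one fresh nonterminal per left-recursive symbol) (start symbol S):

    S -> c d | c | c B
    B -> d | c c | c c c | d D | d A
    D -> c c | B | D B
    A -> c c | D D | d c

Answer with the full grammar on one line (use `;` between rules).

S -> c d | c | c B; B -> d | c c | c c c | d D | d A; D -> c c D' | B D'; A -> c c | D D | d c; D' -> B D' | ε

D is directly left-recursive.
For D: α = {B}, β = {c c, B}. Rewrite as D → β D' and D' → α D' | ε.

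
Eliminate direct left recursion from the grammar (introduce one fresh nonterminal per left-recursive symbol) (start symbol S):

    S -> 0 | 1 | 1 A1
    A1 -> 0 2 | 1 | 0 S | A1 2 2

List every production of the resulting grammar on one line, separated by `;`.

S -> 0 | 1 | 1 A1; A1 -> 0 2 A1' | 1 A1' | 0 S A1'; A1' -> 2 2 A1' | ε

Directly left-recursive nonterminal: A1.
For A1: α = {2 2}, β = {0 2, 1, 0 S}. Rewrite as A1 → β A1' and A1' → α A1' | ε.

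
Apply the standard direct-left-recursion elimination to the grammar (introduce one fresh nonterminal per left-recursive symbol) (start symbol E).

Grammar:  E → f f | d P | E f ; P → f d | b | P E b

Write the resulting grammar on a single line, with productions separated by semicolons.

Directly left-recursive nonterminals: E, P.
For E: α = {f}, β = {f f, d P}. Rewrite as E → β E' and E' → α E' | ε.
For P: α = {E b}, β = {f d, b}. Rewrite as P → β P' and P' → α P' | ε.

E → f f E' | d P E'; P → f d P' | b P'; E' → f E' | ε; P' → E b P' | ε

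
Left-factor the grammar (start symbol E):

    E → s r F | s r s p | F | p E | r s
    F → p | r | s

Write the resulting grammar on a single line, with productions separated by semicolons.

E → F | p E | r s | s r E'; F → p | r | s; E' → F | s p

E has alternatives sharing prefix 's r': factor to E → s r E' with E' → F | s p.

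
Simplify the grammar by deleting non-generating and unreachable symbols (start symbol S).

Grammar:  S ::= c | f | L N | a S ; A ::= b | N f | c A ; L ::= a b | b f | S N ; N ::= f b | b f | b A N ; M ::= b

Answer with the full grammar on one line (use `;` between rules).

S ::= c | f | L N | a S; A ::= b | N f | c A; L ::= a b | b f | S N; N ::= f b | b f | b A N

Generating nonterminals: {A, L, M, N, S}.
Reachable from S after that: {A, L, N, S}.
Removed useless symbols: {M} and every production mentioning them.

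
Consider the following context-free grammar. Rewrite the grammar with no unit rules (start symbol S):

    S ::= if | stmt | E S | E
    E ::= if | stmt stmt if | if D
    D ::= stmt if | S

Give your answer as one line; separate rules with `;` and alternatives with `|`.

S ::= if | stmt stmt if | if D | stmt | E S; E ::= if | stmt stmt if | if D; D ::= if | stmt | E S | stmt stmt if | if D | stmt if

Unit pairs: D ⇒* {E, S}; S ⇒* {E}.
For each unit pair (A, B), copy every non-unit production of B to A, then drop all unit productions.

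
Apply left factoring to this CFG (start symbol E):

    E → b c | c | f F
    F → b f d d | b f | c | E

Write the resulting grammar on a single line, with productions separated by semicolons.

F has alternatives sharing prefix 'b f': factor to F → b f F' with F' → d d | ε.

E → b c | c | f F; F → c | E | b f F'; F' → d d | ε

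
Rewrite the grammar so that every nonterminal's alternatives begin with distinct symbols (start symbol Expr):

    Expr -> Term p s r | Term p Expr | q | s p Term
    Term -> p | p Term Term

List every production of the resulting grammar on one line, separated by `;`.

Expr -> q | s p Term | Term p Expr1; Term -> p Term1; Expr1 -> s r | Expr; Term1 -> ε | Term Term

Expr has alternatives sharing prefix 'Term p': factor to Expr → Term p Expr1 with Expr1 → s r | Expr.
Term has alternatives sharing prefix 'p': factor to Term → p Term1 with Term1 → ε | Term Term.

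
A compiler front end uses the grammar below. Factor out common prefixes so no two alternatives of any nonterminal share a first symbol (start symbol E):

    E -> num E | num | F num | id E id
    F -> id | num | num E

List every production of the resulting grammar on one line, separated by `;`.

E has alternatives sharing prefix 'num': factor to E → num E' with E' → E | ε.
F has alternatives sharing prefix 'num': factor to F → num F' with F' → ε | E.

E -> F num | id E id | num E'; F -> id | num F'; E' -> E | ε; F' -> ε | E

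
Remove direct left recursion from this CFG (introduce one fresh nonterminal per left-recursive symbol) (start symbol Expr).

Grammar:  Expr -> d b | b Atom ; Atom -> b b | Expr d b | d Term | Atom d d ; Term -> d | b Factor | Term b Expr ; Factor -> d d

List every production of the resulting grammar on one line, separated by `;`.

Expr -> d b | b Atom; Atom -> b b Atom1 | Expr d b Atom1 | d Term Atom1; Term -> d Term1 | b Factor Term1; Factor -> d d; Atom1 -> d d Atom1 | ε; Term1 -> b Expr Term1 | ε

Left recursion appears on Atom, Term.
For Atom: α = {d d}, β = {b b, Expr d b, d Term}. Rewrite as Atom → β Atom1 and Atom1 → α Atom1 | ε.
For Term: α = {b Expr}, β = {d, b Factor}. Rewrite as Term → β Term1 and Term1 → α Term1 | ε.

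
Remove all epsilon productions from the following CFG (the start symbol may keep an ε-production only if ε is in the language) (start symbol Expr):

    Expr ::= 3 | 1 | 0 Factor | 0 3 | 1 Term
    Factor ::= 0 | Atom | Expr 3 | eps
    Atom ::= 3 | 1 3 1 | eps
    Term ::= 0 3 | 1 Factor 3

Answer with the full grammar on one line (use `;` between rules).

Expr ::= 3 | 1 | 0 Factor | 0 | 0 3 | 1 Term; Factor ::= 0 | Atom | Expr 3; Atom ::= 3 | 1 3 1; Term ::= 0 3 | 1 Factor 3 | 1 3

Nullable set = {Atom, Factor}.
ε ∉ L(G), so no ε-production is kept.
Expand every rule over subsets of its nullable positions: Expr → 0 Factor gives 0 Factor | 0. Term → 1 Factor 3 gives 1 Factor 3 | 1 3.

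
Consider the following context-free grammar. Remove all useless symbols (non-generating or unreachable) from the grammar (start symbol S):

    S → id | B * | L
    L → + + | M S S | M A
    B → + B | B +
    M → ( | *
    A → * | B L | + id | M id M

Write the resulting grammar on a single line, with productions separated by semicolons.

Generating nonterminals: {A, L, M, S}.
Reachable from S after that: {A, L, M, S}.
Removed useless symbols: {B} and every production mentioning them.

S → id | L; L → + + | M S S | M A; M → ( | *; A → * | + id | M id M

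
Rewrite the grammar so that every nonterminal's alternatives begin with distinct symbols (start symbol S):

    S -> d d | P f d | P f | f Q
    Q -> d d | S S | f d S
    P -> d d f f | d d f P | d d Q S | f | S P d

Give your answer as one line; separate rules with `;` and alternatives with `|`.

S -> d d | f Q | P f S'; Q -> d d | S S | f d S; P -> f | S P d | d d P'; S' -> d | ε; P' -> Q S | f P''; P'' -> f | P

S has alternatives sharing prefix 'P f': factor to S → P f S' with S' → d | ε.
P has alternatives sharing prefix 'd d': factor to P → d d P' with P' → f f | f P | Q S.
P' has alternatives sharing prefix 'f': factor to P' → f P'' with P'' → f | P.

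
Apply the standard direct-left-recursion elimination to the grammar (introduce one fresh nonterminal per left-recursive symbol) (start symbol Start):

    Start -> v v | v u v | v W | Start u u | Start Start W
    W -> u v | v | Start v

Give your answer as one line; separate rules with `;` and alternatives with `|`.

Start is directly left-recursive.
For Start: α = {u u, Start W}, β = {v v, v u v, v W}. Rewrite as Start → β Start1 and Start1 → α Start1 | ε.

Start -> v v Start1 | v u v Start1 | v W Start1; W -> u v | v | Start v; Start1 -> u u Start1 | Start W Start1 | ε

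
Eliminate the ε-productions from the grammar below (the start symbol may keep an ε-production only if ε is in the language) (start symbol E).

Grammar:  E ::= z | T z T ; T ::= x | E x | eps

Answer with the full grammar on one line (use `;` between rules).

The nullable symbols are {T}.
ε ∉ L(G), so no ε-production is kept.
For each production, add variants omitting each subset of nullable occurrences: E → T z T gives T z T | T z | z T.

E ::= z | T z T | T z | z T; T ::= x | E x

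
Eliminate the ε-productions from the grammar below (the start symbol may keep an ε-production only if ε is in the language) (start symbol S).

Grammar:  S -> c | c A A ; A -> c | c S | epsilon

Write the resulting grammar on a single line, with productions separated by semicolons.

Nullable nonterminals: {A}.
ε ∉ L(G), so no ε-production is kept.
For each production, add variants omitting each subset of nullable occurrences: S → c A A gives c A A | c A.

S -> c | c A A | c A; A -> c | c S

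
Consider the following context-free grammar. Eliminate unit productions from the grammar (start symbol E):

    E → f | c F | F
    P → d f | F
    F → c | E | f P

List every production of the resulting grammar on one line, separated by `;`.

Unit pairs: E ⇒* {F}; F ⇒* {E}; P ⇒* {E, F}.
For every A with A ⇒* B via unit rules, add B's non-unit alternatives to A; then delete every rule of the form X → Y.

E → f | c F | c | f P; P → f | c F | c | f P | d f; F → f | c F | c | f P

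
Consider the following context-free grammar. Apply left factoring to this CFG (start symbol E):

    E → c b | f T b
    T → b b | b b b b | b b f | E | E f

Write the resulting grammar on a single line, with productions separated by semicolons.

E → c b | f T b; T → b b T' | E T''; T' → ε | b b | f; T'' → ε | f

T has alternatives sharing prefix 'b b': factor to T → b b T' with T' → ε | b b | f.
T has alternatives sharing prefix 'E': factor to T → E T'' with T'' → ε | f.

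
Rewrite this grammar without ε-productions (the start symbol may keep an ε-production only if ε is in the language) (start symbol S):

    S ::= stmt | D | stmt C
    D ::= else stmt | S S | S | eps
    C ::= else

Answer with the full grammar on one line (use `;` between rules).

The nullable symbols are {D, S}.
ε ∈ L(G) since S is nullable, so keep S → ε.
For each production, add variants omitting each subset of nullable occurrences: D → S S gives S S | S.

S ::= stmt | D | stmt C | eps; D ::= else stmt | S S | S; C ::= else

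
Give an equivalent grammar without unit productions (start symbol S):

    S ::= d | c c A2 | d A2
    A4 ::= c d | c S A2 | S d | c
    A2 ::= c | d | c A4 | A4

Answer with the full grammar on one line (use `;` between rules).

Unit pairs: A2 ⇒* {A4}.
Replace each nonterminal's rules with the union of the non-unit rules of every nonterminal it unit-derives.

S ::= d | c c A2 | d A2; A4 ::= c d | c S A2 | S d | c; A2 ::= c d | c S A2 | S d | c | d | c A4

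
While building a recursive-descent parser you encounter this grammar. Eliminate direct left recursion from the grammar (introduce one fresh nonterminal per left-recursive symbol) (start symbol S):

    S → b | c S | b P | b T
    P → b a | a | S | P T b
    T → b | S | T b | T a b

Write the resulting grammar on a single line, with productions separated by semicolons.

S → b | c S | b P | b T; P → b a P' | a P' | S P'; T → b T' | S T'; P' → T b P' | ε; T' → b T' | a b T' | ε

Directly left-recursive nonterminals: P, T.
For P: α = {T b}, β = {b a, a, S}. Rewrite as P → β P' and P' → α P' | ε.
For T: α = {b, a b}, β = {b, S}. Rewrite as T → β T' and T' → α T' | ε.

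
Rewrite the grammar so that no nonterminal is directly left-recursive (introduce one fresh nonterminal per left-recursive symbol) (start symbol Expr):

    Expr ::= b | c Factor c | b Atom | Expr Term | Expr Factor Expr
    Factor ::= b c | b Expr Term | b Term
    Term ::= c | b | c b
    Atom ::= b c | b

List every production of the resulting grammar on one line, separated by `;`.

Expr is directly left-recursive.
For Expr: α = {Term, Factor Expr}, β = {b, c Factor c, b Atom}. Rewrite as Expr → β Expr1 and Expr1 → α Expr1 | ε.

Expr ::= b Expr1 | c Factor c Expr1 | b Atom Expr1; Factor ::= b c | b Expr Term | b Term; Term ::= c | b | c b; Atom ::= b c | b; Expr1 ::= Term Expr1 | Factor Expr Expr1 | ε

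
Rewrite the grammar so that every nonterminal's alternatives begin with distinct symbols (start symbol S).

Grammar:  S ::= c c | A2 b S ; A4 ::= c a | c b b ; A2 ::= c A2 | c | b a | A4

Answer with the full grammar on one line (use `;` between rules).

S ::= c c | A2 b S; A4 ::= c A4'; A2 ::= b a | A4 | c A2'; A4' ::= a | b b; A2' ::= A2 | ε

A4 has alternatives sharing prefix 'c': factor to A4 → c A4' with A4' → a | b b.
A2 has alternatives sharing prefix 'c': factor to A2 → c A2' with A2' → A2 | ε.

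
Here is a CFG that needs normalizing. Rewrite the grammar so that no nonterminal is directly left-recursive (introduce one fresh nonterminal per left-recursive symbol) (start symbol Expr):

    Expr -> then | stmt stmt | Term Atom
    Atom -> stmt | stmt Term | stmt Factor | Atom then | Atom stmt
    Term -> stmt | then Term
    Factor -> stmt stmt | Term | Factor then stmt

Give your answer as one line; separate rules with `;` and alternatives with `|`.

Expr -> then | stmt stmt | Term Atom; Atom -> stmt Atom1 | stmt Term Atom1 | stmt Factor Atom1; Term -> stmt | then Term; Factor -> stmt stmt Factor1 | Term Factor1; Atom1 -> then Atom1 | stmt Atom1 | epsilon; Factor1 -> then stmt Factor1 | epsilon

Left recursion appears on Atom, Factor.
For Atom: α = {then, stmt}, β = {stmt, stmt Term, stmt Factor}. Rewrite as Atom → β Atom1 and Atom1 → α Atom1 | ε.
For Factor: α = {then stmt}, β = {stmt stmt, Term}. Rewrite as Factor → β Factor1 and Factor1 → α Factor1 | ε.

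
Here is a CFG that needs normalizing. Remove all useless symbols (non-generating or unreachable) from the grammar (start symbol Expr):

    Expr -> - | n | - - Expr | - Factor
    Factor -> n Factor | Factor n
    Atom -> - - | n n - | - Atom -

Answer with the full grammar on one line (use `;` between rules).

Generating nonterminals: {Atom, Expr}.
Reachable from Expr after that: {Expr}.
Removed useless symbols: {Atom, Factor} and every production mentioning them.

Expr -> - | n | - - Expr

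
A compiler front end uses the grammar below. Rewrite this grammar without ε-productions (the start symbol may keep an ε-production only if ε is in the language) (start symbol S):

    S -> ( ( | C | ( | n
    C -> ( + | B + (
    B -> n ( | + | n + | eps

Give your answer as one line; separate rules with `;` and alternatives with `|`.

S -> ( ( | C | ( | n; C -> ( + | B + ( | + (; B -> n ( | + | n +

The nullable symbols are {B}.
ε ∉ L(G), so no ε-production is kept.
For each production, add variants omitting each subset of nullable occurrences: C → B + ( gives B + ( | + (.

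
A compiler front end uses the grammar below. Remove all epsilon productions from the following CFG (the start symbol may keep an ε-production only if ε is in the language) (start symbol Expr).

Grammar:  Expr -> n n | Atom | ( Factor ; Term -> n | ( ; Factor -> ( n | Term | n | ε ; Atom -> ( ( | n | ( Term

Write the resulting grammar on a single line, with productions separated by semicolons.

Expr -> n n | Atom | ( Factor | (; Term -> n | (; Factor -> ( n | Term | n; Atom -> ( ( | n | ( Term

Nullable set = {Factor}.
ε ∉ L(G), so no ε-production is kept.
Expand every rule over subsets of its nullable positions: Expr → ( Factor gives ( Factor | (.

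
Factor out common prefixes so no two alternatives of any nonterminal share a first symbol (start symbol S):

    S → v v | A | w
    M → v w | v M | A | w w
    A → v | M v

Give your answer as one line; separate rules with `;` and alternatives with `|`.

M has alternatives sharing prefix 'v': factor to M → v M' with M' → w | M.

S → v v | A | w; M → A | w w | v M'; A → v | M v; M' → w | M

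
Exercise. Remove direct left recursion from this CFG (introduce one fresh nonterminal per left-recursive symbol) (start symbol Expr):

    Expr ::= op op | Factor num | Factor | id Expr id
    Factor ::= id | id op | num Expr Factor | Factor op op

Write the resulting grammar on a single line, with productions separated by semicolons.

Expr ::= op op | Factor num | Factor | id Expr id; Factor ::= id Factor1 | id op Factor1 | num Expr Factor Factor1; Factor1 ::= op op Factor1 | eps

Factor is directly left-recursive.
For Factor: α = {op op}, β = {id, id op, num Expr Factor}. Rewrite as Factor → β Factor1 and Factor1 → α Factor1 | ε.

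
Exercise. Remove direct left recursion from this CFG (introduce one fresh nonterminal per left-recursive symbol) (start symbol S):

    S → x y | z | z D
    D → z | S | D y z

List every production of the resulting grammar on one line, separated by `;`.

S → x y | z | z D; D → z D' | S D'; D' → y z D' | ε

D is directly left-recursive.
For D: α = {y z}, β = {z, S}. Rewrite as D → β D' and D' → α D' | ε.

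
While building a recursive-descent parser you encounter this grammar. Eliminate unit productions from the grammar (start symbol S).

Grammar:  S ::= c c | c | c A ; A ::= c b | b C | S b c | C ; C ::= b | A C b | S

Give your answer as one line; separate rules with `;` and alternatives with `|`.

S ::= c c | c | c A; A ::= b | A C b | c c | c | c A | c b | b C | S b c; C ::= b | A C b | c c | c | c A

Unit pairs: A ⇒* {C, S}; C ⇒* {S}.
Replace each nonterminal's rules with the union of the non-unit rules of every nonterminal it unit-derives.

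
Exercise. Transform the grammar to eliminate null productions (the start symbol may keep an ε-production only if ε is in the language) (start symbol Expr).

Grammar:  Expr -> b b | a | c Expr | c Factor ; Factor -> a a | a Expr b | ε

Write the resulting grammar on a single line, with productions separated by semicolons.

Expr -> b b | a | c Expr | c Factor | c; Factor -> a a | a Expr b

Nullable nonterminals: {Factor}.
ε ∉ L(G), so no ε-production is kept.
Add the nullable-subset variants: Expr → c Factor gives c Factor | c.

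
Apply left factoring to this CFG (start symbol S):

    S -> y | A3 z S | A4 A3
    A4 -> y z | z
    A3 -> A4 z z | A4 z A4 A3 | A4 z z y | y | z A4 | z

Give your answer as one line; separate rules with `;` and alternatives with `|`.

S -> y | A3 z S | A4 A3; A4 -> y z | z; A3 -> y | A4 z A3' | z A3''; A3' -> A4 A3 | z A3'''; A3'' -> A4 | epsilon; A3''' -> epsilon | y

A3 has alternatives sharing prefix 'A4 z': factor to A3 → A4 z A3' with A3' → z | A4 A3 | z y.
A3 has alternatives sharing prefix 'z': factor to A3 → z A3'' with A3'' → A4 | ε.
A3' has alternatives sharing prefix 'z': factor to A3' → z A3''' with A3''' → ε | y.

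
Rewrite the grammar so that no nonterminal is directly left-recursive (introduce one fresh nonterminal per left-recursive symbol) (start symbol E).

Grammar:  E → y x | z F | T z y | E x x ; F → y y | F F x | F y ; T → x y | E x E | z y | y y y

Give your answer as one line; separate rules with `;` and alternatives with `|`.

E → y x E' | z F E' | T z y E'; F → y y F'; T → x y | E x E | z y | y y y; E' → x x E' | ε; F' → F x F' | y F' | ε

Directly left-recursive nonterminals: E, F.
For E: α = {x x}, β = {y x, z F, T z y}. Rewrite as E → β E' and E' → α E' | ε.
For F: α = {F x, y}, β = {y y}. Rewrite as F → β F' and F' → α F' | ε.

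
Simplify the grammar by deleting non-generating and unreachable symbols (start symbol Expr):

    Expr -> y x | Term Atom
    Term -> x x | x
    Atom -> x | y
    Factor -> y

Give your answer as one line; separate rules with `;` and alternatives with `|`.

Generating nonterminals: {Atom, Expr, Factor, Term}.
Reachable from Expr after that: {Atom, Expr, Term}.
Removed useless symbols: {Factor} and every production mentioning them.

Expr -> y x | Term Atom; Term -> x x | x; Atom -> x | y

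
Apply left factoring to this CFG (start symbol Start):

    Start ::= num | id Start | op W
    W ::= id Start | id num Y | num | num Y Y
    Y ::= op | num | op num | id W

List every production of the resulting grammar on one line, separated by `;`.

Start ::= num | id Start | op W; W ::= id W1 | num W2; Y ::= num | id W | op Y1; W1 ::= Start | num Y; W2 ::= ε | Y Y; Y1 ::= ε | num

W has alternatives sharing prefix 'id': factor to W → id W1 with W1 → Start | num Y.
W has alternatives sharing prefix 'num': factor to W → num W2 with W2 → ε | Y Y.
Y has alternatives sharing prefix 'op': factor to Y → op Y1 with Y1 → ε | num.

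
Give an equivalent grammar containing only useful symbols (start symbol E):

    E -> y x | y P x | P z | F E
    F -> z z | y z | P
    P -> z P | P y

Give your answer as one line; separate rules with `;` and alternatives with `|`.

Generating nonterminals: {E, F}.
Reachable from E after that: {E, F}.
Removed useless symbols: {P} and every production mentioning them.

E -> y x | F E; F -> z z | y z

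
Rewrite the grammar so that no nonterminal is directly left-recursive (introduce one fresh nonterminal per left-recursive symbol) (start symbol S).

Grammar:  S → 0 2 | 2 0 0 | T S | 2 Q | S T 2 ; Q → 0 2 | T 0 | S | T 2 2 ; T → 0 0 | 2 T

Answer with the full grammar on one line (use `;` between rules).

S → 0 2 S' | 2 0 0 S' | T S S' | 2 Q S'; Q → 0 2 | T 0 | S | T 2 2; T → 0 0 | 2 T; S' → T 2 S' | ε

S is directly left-recursive.
For S: α = {T 2}, β = {0 2, 2 0 0, T S, 2 Q}. Rewrite as S → β S' and S' → α S' | ε.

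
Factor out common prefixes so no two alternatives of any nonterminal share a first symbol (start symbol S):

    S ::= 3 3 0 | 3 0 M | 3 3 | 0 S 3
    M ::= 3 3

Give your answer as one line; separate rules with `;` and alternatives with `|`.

S has alternatives sharing prefix '3': factor to S → 3 S' with S' → 3 0 | 0 M | 3.
S' has alternatives sharing prefix '3': factor to S' → 3 S'' with S'' → 0 | ε.

S ::= 0 S 3 | 3 S'; M ::= 3 3; S' ::= 0 M | 3 S''; S'' ::= 0 | ε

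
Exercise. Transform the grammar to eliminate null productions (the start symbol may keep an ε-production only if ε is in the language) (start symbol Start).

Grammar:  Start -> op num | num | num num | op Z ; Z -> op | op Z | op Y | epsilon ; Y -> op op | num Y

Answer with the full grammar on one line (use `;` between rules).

Nullable nonterminals: {Z}.
ε ∉ L(G), so no ε-production is kept.
Add the nullable-subset variants: Start → op Z gives op Z | op.

Start -> op num | num | num num | op Z | op; Z -> op | op Z | op Y; Y -> op op | num Y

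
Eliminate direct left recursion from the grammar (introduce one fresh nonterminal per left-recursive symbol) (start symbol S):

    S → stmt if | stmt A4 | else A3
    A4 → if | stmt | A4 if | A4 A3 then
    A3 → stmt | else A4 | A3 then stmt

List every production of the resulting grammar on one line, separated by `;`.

S → stmt if | stmt A4 | else A3; A4 → if A4' | stmt A4'; A3 → stmt A3' | else A4 A3'; A4' → if A4' | A3 then A4' | ε; A3' → then stmt A3' | ε

Directly left-recursive nonterminals: A4, A3.
For A4: α = {if, A3 then}, β = {if, stmt}. Rewrite as A4 → β A4' and A4' → α A4' | ε.
For A3: α = {then stmt}, β = {stmt, else A4}. Rewrite as A3 → β A3' and A3' → α A3' | ε.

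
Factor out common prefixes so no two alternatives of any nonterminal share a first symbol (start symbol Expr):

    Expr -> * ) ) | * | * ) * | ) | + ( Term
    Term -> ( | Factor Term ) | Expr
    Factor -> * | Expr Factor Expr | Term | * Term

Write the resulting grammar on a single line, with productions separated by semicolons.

Expr has alternatives sharing prefix '*': factor to Expr → * Expr1 with Expr1 → ) ) | ε | ) *.
Factor has alternatives sharing prefix '*': factor to Factor → * Factor1 with Factor1 → ε | Term.
Expr1 has alternatives sharing prefix ')': factor to Expr1 → ) Expr11 with Expr11 → ) | *.

Expr -> ) | + ( Term | * Expr1; Term -> ( | Factor Term ) | Expr; Factor -> Expr Factor Expr | Term | * Factor1; Expr1 -> ε | ) Expr11; Factor1 -> ε | Term; Expr11 -> ) | *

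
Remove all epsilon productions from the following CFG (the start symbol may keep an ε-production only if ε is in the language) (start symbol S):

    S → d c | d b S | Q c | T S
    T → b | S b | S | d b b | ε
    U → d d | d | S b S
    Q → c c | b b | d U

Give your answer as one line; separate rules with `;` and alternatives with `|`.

S → d c | d b S | Q c | T S; T → b | S b | S | d b b; U → d d | d | S b S; Q → c c | b b | d U

Nullable set = {T}.
ε ∉ L(G), so no ε-production is kept.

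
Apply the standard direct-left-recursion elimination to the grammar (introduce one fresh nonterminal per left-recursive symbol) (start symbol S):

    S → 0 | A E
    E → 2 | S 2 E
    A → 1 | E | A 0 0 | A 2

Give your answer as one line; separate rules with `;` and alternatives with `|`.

Left recursion appears on A.
For A: α = {0 0, 2}, β = {1, E}. Rewrite as A → β A' and A' → α A' | ε.

S → 0 | A E; E → 2 | S 2 E; A → 1 A' | E A'; A' → 0 0 A' | 2 A' | ε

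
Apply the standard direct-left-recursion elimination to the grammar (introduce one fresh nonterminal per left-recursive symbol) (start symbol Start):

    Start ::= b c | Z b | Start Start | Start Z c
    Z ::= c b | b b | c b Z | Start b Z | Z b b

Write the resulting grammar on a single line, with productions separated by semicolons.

Start ::= b c Start1 | Z b Start1; Z ::= c b Z1 | b b Z1 | c b Z Z1 | Start b Z Z1; Start1 ::= Start Start1 | Z c Start1 | ε; Z1 ::= b b Z1 | ε

Start, Z are directly left-recursive.
For Start: α = {Start, Z c}, β = {b c, Z b}. Rewrite as Start → β Start1 and Start1 → α Start1 | ε.
For Z: α = {b b}, β = {c b, b b, c b Z, Start b Z}. Rewrite as Z → β Z1 and Z1 → α Z1 | ε.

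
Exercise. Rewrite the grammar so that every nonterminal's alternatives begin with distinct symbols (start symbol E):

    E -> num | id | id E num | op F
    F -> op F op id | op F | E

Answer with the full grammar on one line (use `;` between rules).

E has alternatives sharing prefix 'id': factor to E → id E' with E' → ε | E num.
F has alternatives sharing prefix 'op F': factor to F → op F F' with F' → op id | ε.

E -> num | op F | id E'; F -> E | op F F'; E' -> ε | E num; F' -> op id | ε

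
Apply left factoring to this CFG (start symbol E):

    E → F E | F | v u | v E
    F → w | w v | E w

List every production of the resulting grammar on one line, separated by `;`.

E → F E' | v E''; F → E w | w F'; E' → E | eps; E'' → u | E; F' → eps | v

E has alternatives sharing prefix 'F': factor to E → F E' with E' → E | ε.
E has alternatives sharing prefix 'v': factor to E → v E'' with E'' → u | E.
F has alternatives sharing prefix 'w': factor to F → w F' with F' → ε | v.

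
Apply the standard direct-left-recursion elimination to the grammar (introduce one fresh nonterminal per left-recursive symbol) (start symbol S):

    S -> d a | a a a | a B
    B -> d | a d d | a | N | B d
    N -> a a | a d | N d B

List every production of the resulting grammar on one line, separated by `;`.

Directly left-recursive nonterminals: B, N.
For B: α = {d}, β = {d, a d d, a, N}. Rewrite as B → β B' and B' → α B' | ε.
For N: α = {d B}, β = {a a, a d}. Rewrite as N → β N' and N' → α N' | ε.

S -> d a | a a a | a B; B -> d B' | a d d B' | a B' | N B'; N -> a a N' | a d N'; B' -> d B' | epsilon; N' -> d B N' | epsilon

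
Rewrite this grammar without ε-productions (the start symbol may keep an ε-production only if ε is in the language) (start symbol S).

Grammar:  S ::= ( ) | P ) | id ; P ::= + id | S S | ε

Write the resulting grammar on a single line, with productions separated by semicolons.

The nullable symbols are {P}.
ε ∉ L(G), so no ε-production is kept.
For each production, add variants omitting each subset of nullable occurrences: S → P ) gives P ) | ).

S ::= ( ) | P ) | ) | id; P ::= + id | S S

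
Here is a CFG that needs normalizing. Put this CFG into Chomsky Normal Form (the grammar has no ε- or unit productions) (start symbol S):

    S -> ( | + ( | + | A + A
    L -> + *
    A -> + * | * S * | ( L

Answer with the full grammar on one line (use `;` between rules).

S -> ( | X1 X2 | + | A Y1; L -> X1 X3; A -> X1 X3 | X3 Y2 | X2 L; X1 -> +; X2 -> (; X3 -> *; Y1 -> X1 A; Y2 -> S X3

Introduce a nonterminal for each terminal appearing in a rule of length ≥ 2: X1 → +, X2 → (, X3 → *.
Binarize each right-hand side of length ≥ 3 by chaining fresh nonterminals (Y1, Y2, …): affected rules were S → A X1 A; A → X3 S X3.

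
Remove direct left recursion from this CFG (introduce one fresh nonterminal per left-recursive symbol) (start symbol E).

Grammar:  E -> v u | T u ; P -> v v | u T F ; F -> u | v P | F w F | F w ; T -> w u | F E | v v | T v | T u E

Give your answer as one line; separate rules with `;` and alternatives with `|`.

F, T are directly left-recursive.
For F: α = {w F, w}, β = {u, v P}. Rewrite as F → β F' and F' → α F' | ε.
For T: α = {v, u E}, β = {w u, F E, v v}. Rewrite as T → β T' and T' → α T' | ε.

E -> v u | T u; P -> v v | u T F; F -> u F' | v P F'; T -> w u T' | F E T' | v v T'; F' -> w F F' | w F' | eps; T' -> v T' | u E T' | eps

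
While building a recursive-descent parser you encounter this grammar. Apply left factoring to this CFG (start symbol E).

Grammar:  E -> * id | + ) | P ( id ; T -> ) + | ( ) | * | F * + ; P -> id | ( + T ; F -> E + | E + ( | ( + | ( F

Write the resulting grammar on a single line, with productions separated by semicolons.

E -> * id | + ) | P ( id; T -> ) + | ( ) | * | F * +; P -> id | ( + T; F -> E + F' | ( F''; F' -> ε | (; F'' -> + | F

F has alternatives sharing prefix 'E +': factor to F → E + F' with F' → ε | (.
F has alternatives sharing prefix '(': factor to F → ( F'' with F'' → + | F.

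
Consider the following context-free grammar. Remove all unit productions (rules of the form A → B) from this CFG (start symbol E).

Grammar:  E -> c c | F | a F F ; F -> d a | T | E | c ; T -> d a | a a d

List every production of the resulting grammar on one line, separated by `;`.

Unit pairs: E ⇒* {F, T}; F ⇒* {E, T}.
For each unit pair (A, B), copy every non-unit production of B to A, then drop all unit productions.

E -> c c | a F F | d a | c | a a d; F -> c c | a F F | d a | c | a a d; T -> d a | a a d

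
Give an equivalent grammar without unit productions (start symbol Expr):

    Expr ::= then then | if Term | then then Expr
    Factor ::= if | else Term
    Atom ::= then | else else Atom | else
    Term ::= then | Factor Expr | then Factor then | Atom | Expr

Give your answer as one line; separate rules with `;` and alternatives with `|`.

Unit pairs: Term ⇒* {Atom, Expr}.
For every A with A ⇒* B via unit rules, add B's non-unit alternatives to A; then delete every rule of the form X → Y.

Expr ::= then then | if Term | then then Expr; Factor ::= if | else Term; Atom ::= then | else else Atom | else; Term ::= then | Factor Expr | then Factor then | else else Atom | else | then then | if Term | then then Expr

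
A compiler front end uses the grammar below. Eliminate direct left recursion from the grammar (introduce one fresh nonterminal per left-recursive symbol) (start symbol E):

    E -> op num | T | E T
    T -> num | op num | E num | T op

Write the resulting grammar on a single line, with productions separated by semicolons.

Directly left-recursive nonterminals: E, T.
For E: α = {T}, β = {op num, T}. Rewrite as E → β E' and E' → α E' | ε.
For T: α = {op}, β = {num, op num, E num}. Rewrite as T → β T' and T' → α T' | ε.

E -> op num E' | T E'; T -> num T' | op num T' | E num T'; E' -> T E' | epsilon; T' -> op T' | epsilon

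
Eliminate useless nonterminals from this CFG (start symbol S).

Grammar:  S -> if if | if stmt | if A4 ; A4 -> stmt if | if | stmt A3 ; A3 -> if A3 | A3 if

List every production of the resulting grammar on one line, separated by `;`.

Generating nonterminals: {A4, S}.
Reachable from S after that: {A4, S}.
Removed useless symbols: {A3} and every production mentioning them.

S -> if if | if stmt | if A4; A4 -> stmt if | if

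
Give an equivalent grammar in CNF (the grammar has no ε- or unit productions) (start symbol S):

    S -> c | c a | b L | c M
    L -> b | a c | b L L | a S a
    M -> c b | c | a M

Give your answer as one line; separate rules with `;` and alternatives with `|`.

Introduce a nonterminal for each terminal appearing in a rule of length ≥ 2: X1 → c, X2 → a, X3 → b.
Binarize each right-hand side of length ≥ 3 by chaining fresh nonterminals (Y1, Y2, …): affected rules were L → X3 L L; L → X2 S X2.

S -> c | X1 X2 | X3 L | X1 M; L -> b | X2 X1 | X3 Y1 | X2 Y2; M -> X1 X3 | c | X2 M; X1 -> c; X2 -> a; X3 -> b; Y1 -> L L; Y2 -> S X2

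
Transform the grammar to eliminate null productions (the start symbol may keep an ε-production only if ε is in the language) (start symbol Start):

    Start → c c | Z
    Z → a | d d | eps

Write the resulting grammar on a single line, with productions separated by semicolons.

Nullable set = {Start, Z}.
ε ∈ L(G) since Start is nullable, so keep Start → ε.

Start → c c | Z | eps; Z → a | d d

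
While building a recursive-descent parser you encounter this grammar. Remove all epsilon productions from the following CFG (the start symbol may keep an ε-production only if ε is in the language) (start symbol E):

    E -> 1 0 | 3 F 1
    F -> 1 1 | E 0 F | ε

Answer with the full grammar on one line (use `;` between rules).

Nullable nonterminals: {F}.
ε ∉ L(G), so no ε-production is kept.
For each production, add variants omitting each subset of nullable occurrences: E → 3 F 1 gives 3 F 1 | 3 1. F → E 0 F gives E 0 F | E 0.

E -> 1 0 | 3 F 1 | 3 1; F -> 1 1 | E 0 F | E 0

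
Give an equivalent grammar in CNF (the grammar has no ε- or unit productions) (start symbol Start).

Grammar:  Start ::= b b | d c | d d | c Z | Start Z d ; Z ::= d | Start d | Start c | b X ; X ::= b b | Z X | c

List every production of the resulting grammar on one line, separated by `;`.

Introduce a nonterminal for each terminal appearing in a rule of length ≥ 2: X1 → b, X2 → d, X3 → c.
Binarize each right-hand side of length ≥ 3 by chaining fresh nonterminals (Y1, Y2, …): affected rules were Start → Start Z X2.

Start ::= X1 X1 | X2 X3 | X2 X2 | X3 Z | Start Y1; Z ::= d | Start X2 | Start X3 | X1 X; X ::= X1 X1 | Z X | c; X1 ::= b; X2 ::= d; X3 ::= c; Y1 ::= Z X2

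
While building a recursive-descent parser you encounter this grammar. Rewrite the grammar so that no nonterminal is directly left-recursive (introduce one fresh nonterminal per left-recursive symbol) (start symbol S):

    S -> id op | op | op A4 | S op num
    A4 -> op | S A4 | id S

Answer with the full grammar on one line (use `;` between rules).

Directly left-recursive nonterminal: S.
For S: α = {op num}, β = {id op, op, op A4}. Rewrite as S → β S' and S' → α S' | ε.

S -> id op S' | op S' | op A4 S'; A4 -> op | S A4 | id S; S' -> op num S' | ε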